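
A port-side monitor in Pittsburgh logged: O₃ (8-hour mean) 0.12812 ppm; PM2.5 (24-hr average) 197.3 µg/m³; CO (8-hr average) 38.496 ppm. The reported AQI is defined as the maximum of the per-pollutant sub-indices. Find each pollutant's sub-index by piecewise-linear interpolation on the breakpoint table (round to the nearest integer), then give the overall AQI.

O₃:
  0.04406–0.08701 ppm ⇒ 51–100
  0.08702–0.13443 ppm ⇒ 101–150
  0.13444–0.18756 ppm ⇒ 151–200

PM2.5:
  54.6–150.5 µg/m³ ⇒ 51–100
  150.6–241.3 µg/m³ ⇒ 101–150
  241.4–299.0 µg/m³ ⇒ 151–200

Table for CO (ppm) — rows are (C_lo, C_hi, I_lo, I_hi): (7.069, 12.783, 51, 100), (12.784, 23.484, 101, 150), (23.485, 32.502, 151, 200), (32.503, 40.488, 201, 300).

O₃: 0.12812 ∈ [0.08702, 0.13443] ↔ index [101, 150].
101 + (0.12812−0.08702)·(150−101)/(0.13443−0.08702) = 101 + 0.04110·49/0.04741 ≈ 143.48, so AQI = 143.
PM2.5: row 150.6–241.3 (AQI 101–150). (150−101)·(197.3−150.6)/(241.3−150.6) + 101 = 49·46.7/90.7 + 101 ≈ 126.23 → 126.
CO: 38.496 ∈ [32.503, 40.488] ↔ index [201, 300].
201 + (38.496−32.503)·(300−201)/(40.488−32.503) = 201 + 5.993·99/7.985 ≈ 275.30, so AQI = 275.
Sub-indices: O₃→143, PM2.5→126, CO→275. Overall AQI = max = 275; dominant pollutant is CO.
AQI 275: Very Unhealthy.

275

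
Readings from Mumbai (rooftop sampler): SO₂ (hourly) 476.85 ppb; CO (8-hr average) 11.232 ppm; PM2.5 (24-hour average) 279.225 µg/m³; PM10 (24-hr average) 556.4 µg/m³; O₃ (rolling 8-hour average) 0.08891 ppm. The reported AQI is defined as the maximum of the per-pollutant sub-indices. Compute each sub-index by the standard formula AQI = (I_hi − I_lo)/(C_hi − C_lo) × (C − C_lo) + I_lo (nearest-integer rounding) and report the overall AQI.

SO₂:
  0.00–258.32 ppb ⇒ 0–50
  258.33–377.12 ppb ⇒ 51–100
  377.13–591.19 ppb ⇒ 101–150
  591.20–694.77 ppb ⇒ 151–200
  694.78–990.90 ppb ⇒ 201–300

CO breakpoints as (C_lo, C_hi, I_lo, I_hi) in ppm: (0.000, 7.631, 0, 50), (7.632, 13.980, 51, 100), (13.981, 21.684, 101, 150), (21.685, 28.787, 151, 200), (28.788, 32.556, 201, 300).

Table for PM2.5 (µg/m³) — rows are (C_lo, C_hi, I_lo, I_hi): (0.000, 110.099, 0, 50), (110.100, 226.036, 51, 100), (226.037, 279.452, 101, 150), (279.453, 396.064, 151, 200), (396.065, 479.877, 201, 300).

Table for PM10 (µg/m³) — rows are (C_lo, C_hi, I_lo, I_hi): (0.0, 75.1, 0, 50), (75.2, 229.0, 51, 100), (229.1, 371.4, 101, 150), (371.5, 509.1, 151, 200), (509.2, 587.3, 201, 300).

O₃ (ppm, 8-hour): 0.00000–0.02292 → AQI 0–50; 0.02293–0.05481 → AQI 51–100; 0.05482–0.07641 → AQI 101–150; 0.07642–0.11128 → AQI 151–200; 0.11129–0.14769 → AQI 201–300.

261

SO₂: 476.85 ∈ [377.13, 591.19] ↔ index [101, 150].
101 + (476.85−377.13)·(150−101)/(591.19−377.13) = 101 + 99.72·49/214.06 ≈ 123.83, so AQI = 124.
CO: 11.232 ∈ [7.632, 13.980] ↔ index [51, 100].
51 + (11.232−7.632)·(100−51)/(13.980−7.632) = 51 + 3.600·49/6.348 ≈ 78.79, so AQI = 79.
PM2.5 279.225: bracket 226.037–279.452 → index 101–150; slope 49/53.415, offset 53.188.
AQI = 101 + 49/53.415·53.188 ≈ 149.79 ⇒ 150.
PM10: 556.4 ∈ [509.2, 587.3] ↔ index [201, 300].
201 + (556.4−509.2)·(300−201)/(587.3−509.2) = 201 + 47.2·99/78.1 ≈ 260.83, so AQI = 261.
O₃ 0.08891: bracket 0.07642–0.11128 → index 151–200; slope 49/0.03486, offset 0.01249.
AQI = 151 + 49/0.03486·0.01249 ≈ 168.56 ⇒ 169.
Sub-indices: SO₂→124, CO→79, PM2.5→150, PM10→261, O₃→169. Overall AQI = max = 261; dominant pollutant is PM10.
AQI 261: Very Unhealthy.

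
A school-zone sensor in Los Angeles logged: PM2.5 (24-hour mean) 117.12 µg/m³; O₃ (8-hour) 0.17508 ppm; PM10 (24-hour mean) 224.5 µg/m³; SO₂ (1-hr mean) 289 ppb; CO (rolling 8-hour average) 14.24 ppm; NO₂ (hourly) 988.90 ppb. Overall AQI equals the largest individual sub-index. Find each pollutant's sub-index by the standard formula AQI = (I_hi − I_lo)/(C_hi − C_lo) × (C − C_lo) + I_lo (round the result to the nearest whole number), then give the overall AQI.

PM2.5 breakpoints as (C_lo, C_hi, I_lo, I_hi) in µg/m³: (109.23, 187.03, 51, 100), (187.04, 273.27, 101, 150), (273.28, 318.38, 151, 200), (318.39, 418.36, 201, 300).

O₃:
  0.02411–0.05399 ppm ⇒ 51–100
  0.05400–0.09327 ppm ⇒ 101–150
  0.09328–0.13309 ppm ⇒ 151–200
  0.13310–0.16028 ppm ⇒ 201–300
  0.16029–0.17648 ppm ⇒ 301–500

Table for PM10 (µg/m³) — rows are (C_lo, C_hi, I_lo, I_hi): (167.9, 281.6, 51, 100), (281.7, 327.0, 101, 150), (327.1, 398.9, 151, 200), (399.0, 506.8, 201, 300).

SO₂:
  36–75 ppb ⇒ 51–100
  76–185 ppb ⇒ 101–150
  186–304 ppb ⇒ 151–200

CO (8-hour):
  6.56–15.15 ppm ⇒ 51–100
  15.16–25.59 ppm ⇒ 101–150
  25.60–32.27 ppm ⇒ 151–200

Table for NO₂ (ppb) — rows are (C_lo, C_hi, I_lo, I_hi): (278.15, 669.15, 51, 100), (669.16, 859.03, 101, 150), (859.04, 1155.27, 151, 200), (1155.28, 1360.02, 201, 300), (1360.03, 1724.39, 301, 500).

PM2.5: 117.12 ∈ [109.23, 187.03] ↔ index [51, 100].
51 + (117.12−109.23)·(100−51)/(187.03−109.23) = 51 + 7.89·49/77.80 ≈ 55.97, so AQI = 56.
O₃: 0.17508 lies in 0.16029–0.17648, so I_lo=301, I_hi=500, C_lo=0.16029, C_hi=0.17648.
(500−301)/(0.17648−0.16029) × (0.17508−0.16029) + 301 = 199/0.01619 × 0.01479 + 301 ≈ 482.79 → 483.
PM10: row 167.9–281.6 (AQI 51–100). (100−51)·(224.5−167.9)/(281.6−167.9) + 51 = 49·56.6/113.7 + 51 ≈ 75.39 → 75.
SO₂ 289: bracket 186–304 → index 151–200; slope 49/118, offset 103.
AQI = 151 + 49/118·103 ≈ 193.77 ⇒ 194.
CO: row 6.56–15.15 (AQI 51–100). (100−51)·(14.24−6.56)/(15.15−6.56) + 51 = 49·7.68/8.59 + 51 ≈ 94.81 → 95.
NO₂: row 859.04–1155.27 (AQI 151–200). (200−151)·(988.90−859.04)/(1155.27−859.04) + 151 = 49·129.86/296.23 + 151 ≈ 172.48 → 172.
Sub-indices: PM2.5→56, O₃→483, PM10→75, SO₂→194, CO→95, NO₂→172. Overall AQI = max = 483; dominant pollutant is O₃.

483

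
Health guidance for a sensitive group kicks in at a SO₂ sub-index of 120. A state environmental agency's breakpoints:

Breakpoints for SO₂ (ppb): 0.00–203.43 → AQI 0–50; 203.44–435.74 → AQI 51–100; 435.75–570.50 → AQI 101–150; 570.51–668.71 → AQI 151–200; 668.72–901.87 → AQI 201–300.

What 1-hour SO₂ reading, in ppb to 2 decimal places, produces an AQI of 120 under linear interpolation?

AQI 120 lies in the 101–150 band, which corresponds to 435.75–570.50 ppb.
C = 435.75 + (120−101)×(570.50−435.75)/(150−101) = 435.75 + 19×134.75/49 ≈ 488.0000 ppb → 488.00 ppb to 2 dp.

488.00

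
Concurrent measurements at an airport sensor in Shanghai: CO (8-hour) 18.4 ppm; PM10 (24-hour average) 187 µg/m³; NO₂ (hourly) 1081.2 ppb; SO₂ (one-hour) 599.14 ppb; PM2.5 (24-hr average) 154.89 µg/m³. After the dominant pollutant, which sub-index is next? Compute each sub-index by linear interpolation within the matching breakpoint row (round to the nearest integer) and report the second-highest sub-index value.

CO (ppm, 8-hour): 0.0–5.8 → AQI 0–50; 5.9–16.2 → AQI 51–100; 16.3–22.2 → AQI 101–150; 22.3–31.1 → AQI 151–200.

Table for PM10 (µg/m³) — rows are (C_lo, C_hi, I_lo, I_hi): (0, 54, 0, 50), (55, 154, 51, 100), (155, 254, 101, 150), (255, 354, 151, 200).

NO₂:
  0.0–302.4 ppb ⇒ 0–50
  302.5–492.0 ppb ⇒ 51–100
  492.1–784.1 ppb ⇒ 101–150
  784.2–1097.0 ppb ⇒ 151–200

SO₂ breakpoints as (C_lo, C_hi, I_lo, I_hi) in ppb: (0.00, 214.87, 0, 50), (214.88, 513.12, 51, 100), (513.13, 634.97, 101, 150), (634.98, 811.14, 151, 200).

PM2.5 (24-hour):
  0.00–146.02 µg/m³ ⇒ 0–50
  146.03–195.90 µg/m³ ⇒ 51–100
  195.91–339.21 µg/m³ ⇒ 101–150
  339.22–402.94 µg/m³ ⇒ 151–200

136

CO: 18.4 ∈ [16.3, 22.2] ↔ index [101, 150].
101 + (18.4−16.3)·(150−101)/(22.2−16.3) = 101 + 2.1·49/5.9 ≈ 118.44, so AQI = 118.
PM10: 187 ∈ [155, 254] ↔ index [101, 150].
101 + (187−155)·(150−101)/(254−155) = 101 + 32·49/99 ≈ 116.84, so AQI = 117.
NO₂ 1081.2: bracket 784.2–1097.0 → index 151–200; slope 49/312.8, offset 297.0.
AQI = 151 + 49/312.8·297.0 ≈ 197.52 ⇒ 198.
SO₂: 599.14 lies in 513.13–634.97, so I_lo=101, I_hi=150, C_lo=513.13, C_hi=634.97.
(150−101)/(634.97−513.13) × (599.14−513.13) + 101 = 49/121.84 × 86.01 + 101 ≈ 135.59 → 136.
PM2.5 154.89: bracket 146.03–195.90 → index 51–100; slope 49/49.87, offset 8.86.
AQI = 51 + 49/49.87·8.86 ≈ 59.71 ⇒ 60.
Sub-indices: CO→118, PM10→117, NO₂→198, SO₂→136, PM2.5→60. Ranked high→low: 198, 136, 118, 117, 60. Second-highest sub-index = 136.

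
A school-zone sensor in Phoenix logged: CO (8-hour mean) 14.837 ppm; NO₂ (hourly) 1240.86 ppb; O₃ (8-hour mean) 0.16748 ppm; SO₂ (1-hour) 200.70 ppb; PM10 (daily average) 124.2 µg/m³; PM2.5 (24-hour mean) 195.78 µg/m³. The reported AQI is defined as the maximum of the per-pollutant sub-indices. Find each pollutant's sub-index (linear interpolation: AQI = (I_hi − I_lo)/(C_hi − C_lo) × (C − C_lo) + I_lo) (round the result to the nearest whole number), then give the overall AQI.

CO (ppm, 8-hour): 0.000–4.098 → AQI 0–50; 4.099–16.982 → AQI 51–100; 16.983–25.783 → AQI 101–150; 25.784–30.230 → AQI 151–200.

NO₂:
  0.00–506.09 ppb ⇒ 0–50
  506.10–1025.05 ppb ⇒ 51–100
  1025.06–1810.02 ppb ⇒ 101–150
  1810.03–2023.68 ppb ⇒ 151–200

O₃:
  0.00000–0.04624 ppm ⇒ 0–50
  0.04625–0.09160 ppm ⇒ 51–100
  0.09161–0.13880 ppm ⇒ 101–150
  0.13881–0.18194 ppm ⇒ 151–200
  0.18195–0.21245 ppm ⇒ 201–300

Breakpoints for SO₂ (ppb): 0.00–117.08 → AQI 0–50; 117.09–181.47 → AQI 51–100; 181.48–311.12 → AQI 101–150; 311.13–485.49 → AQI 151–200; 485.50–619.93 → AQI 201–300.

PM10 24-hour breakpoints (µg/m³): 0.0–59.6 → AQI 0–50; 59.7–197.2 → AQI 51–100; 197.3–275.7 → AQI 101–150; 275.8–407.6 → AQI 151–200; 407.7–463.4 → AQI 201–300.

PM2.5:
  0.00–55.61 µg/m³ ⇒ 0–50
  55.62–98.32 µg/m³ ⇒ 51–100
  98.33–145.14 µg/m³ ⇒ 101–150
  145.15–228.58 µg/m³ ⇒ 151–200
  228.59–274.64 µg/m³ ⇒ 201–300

CO: 14.837 lies in 4.099–16.982, so I_lo=51, I_hi=100, C_lo=4.099, C_hi=16.982.
(100−51)/(16.982−4.099) × (14.837−4.099) + 51 = 49/12.883 × 10.738 + 51 ≈ 91.84 → 92.
NO₂: row 1025.06–1810.02 (AQI 101–150). (150−101)·(1240.86−1025.06)/(1810.02−1025.06) + 101 = 49·215.80/784.96 + 101 ≈ 114.47 → 114.
O₃: row 0.13881–0.18194 (AQI 151–200). (200−151)·(0.16748−0.13881)/(0.18194−0.13881) + 151 = 49·0.02867/0.04313 + 151 ≈ 183.57 → 184.
SO₂: 200.70 lies in 181.48–311.12, so I_lo=101, I_hi=150, C_lo=181.48, C_hi=311.12.
(150−101)/(311.12−181.48) × (200.70−181.48) + 101 = 49/129.64 × 19.22 + 101 ≈ 108.26 → 108.
PM10: 124.2 lies in 59.7–197.2, so I_lo=51, I_hi=100, C_lo=59.7, C_hi=197.2.
(100−51)/(197.2−59.7) × (124.2−59.7) + 51 = 49/137.5 × 64.5 + 51 ≈ 73.99 → 74.
PM2.5 195.78: bracket 145.15–228.58 → index 151–200; slope 49/83.43, offset 50.63.
AQI = 151 + 49/83.43·50.63 ≈ 180.74 ⇒ 181.
Sub-indices: CO→92, NO₂→114, O₃→184, SO₂→108, PM10→74, PM2.5→181. Overall AQI = max = 184; dominant pollutant is O₃.

184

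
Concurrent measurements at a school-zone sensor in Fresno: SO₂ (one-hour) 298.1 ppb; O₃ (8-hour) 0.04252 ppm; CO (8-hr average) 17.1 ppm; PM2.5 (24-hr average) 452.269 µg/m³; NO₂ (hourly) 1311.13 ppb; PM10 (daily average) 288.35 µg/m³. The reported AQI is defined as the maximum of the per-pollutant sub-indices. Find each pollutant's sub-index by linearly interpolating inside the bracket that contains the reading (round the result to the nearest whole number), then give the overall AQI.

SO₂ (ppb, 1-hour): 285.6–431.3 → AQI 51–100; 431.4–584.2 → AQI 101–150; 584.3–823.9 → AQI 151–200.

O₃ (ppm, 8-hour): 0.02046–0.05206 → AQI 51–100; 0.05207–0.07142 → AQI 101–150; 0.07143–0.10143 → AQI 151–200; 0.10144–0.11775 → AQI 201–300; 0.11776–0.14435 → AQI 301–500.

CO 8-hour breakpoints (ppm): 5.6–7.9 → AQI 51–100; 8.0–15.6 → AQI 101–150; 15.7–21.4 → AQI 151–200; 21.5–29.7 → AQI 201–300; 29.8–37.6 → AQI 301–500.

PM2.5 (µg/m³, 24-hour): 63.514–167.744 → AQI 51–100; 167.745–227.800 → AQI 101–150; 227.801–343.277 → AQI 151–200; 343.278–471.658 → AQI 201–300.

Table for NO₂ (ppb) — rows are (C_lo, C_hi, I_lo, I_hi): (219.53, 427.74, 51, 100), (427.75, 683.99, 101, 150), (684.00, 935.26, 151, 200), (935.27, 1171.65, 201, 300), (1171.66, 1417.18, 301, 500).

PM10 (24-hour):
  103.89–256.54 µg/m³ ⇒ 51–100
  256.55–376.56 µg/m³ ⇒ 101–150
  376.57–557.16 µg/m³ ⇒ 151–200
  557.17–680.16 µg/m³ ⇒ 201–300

SO₂: 298.1 lies in 285.6–431.3, so I_lo=51, I_hi=100, C_lo=285.6, C_hi=431.3.
(100−51)/(431.3−285.6) × (298.1−285.6) + 51 = 49/145.7 × 12.5 + 51 ≈ 55.20 → 55.
O₃: 0.04252 lies in 0.02046–0.05206, so I_lo=51, I_hi=100, C_lo=0.02046, C_hi=0.05206.
(100−51)/(0.05206−0.02046) × (0.04252−0.02046) + 51 = 49/0.03160 × 0.02206 + 51 ≈ 85.21 → 85.
CO: row 15.7–21.4 (AQI 151–200). (200−151)·(17.1−15.7)/(21.4−15.7) + 151 = 49·1.4/5.7 + 151 ≈ 163.04 → 163.
PM2.5: row 343.278–471.658 (AQI 201–300). (300−201)·(452.269−343.278)/(471.658−343.278) + 201 = 99·108.991/128.380 + 201 ≈ 285.05 → 285.
NO₂: row 1171.66–1417.18 (AQI 301–500). (500−301)·(1311.13−1171.66)/(1417.18−1171.66) + 301 = 199·139.47/245.52 + 301 ≈ 414.04 → 414.
PM10: 288.35 ∈ [256.55, 376.56] ↔ index [101, 150].
101 + (288.35−256.55)·(150−101)/(376.56−256.55) = 101 + 31.80·49/120.01 ≈ 113.98, so AQI = 114.
Sub-indices: SO₂→55, O₃→85, CO→163, PM2.5→285, NO₂→414, PM10→114. Overall AQI = max = 414; dominant pollutant is NO₂.
AQI 414: Hazardous.

414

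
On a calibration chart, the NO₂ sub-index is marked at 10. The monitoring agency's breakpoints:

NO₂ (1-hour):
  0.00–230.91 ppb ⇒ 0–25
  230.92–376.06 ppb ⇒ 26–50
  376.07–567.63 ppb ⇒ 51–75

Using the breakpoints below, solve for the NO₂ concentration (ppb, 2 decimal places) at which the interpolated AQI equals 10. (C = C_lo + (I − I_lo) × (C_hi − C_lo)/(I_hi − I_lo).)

AQI 10 lies in the 0–25 band, which corresponds to 0.00–230.91 ppb.
C = 0.00 + (10−0)×(230.91−0.00)/(25−0) = 0.00 + 10×230.91/25 ≈ 92.3640 ppb → 92.36 ppb to 2 dp.

92.36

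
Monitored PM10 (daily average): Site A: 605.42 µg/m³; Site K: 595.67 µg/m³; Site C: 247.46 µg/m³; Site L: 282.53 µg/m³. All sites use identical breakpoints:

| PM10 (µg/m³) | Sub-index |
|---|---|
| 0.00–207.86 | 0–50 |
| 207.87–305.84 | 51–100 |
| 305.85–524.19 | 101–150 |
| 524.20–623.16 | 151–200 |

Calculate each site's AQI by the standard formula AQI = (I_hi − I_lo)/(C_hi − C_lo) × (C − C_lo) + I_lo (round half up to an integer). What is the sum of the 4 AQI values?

536

Site A: 605.42 lies in 524.20–623.16, so I_lo=151, I_hi=200, C_lo=524.20, C_hi=623.16.
(200−151)/(623.16−524.20) × (605.42−524.20) + 151 = 49/98.96 × 81.22 + 151 ≈ 191.22 → 191.
Site K: row 524.20–623.16 (AQI 151–200). (200−151)·(595.67−524.20)/(623.16−524.20) + 151 = 49·71.47/98.96 + 151 ≈ 186.39 → 186.
Site C: row 207.87–305.84 (AQI 51–100). (100−51)·(247.46−207.87)/(305.84−207.87) + 51 = 49·39.59/97.97 + 51 ≈ 70.80 → 71.
Site L 282.53: bracket 207.87–305.84 → index 51–100; slope 49/97.97, offset 74.66.
AQI = 51 + 49/97.97·74.66 ≈ 88.34 ⇒ 88.
AQIs: Site A=191, Site K=186, Site C=71, Site L=88. Sum = 191 + 186 + 71 + 88 = 536.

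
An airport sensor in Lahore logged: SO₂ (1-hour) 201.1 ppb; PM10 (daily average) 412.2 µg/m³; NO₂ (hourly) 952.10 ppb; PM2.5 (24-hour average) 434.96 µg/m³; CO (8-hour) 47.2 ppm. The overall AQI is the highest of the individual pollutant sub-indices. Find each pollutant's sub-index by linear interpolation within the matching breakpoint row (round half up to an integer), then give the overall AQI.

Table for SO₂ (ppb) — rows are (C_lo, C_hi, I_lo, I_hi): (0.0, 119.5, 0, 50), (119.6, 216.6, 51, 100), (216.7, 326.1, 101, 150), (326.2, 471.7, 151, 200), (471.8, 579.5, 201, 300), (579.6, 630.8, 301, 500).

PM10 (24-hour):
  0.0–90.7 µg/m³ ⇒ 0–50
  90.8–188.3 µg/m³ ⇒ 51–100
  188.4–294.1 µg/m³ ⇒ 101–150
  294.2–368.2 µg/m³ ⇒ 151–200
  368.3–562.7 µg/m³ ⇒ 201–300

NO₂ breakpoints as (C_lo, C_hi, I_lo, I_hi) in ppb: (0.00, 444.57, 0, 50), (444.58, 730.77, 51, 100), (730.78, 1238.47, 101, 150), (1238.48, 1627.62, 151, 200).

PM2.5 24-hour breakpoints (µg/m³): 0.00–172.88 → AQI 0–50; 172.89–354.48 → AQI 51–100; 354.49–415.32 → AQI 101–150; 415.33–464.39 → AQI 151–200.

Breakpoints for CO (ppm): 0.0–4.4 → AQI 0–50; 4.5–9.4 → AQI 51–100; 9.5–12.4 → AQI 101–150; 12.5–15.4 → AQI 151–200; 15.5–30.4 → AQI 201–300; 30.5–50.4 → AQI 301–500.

SO₂: 201.1 ∈ [119.6, 216.6] ↔ index [51, 100].
51 + (201.1−119.6)·(100−51)/(216.6−119.6) = 51 + 81.5·49/97.0 ≈ 92.17, so AQI = 92.
PM10: 412.2 lies in 368.3–562.7, so I_lo=201, I_hi=300, C_lo=368.3, C_hi=562.7.
(300−201)/(562.7−368.3) × (412.2−368.3) + 201 = 99/194.4 × 43.9 + 201 ≈ 223.36 → 223.
NO₂ 952.10: bracket 730.78–1238.47 → index 101–150; slope 49/507.69, offset 221.32.
AQI = 101 + 49/507.69·221.32 ≈ 122.36 ⇒ 122.
PM2.5: 434.96 lies in 415.33–464.39, so I_lo=151, I_hi=200, C_lo=415.33, C_hi=464.39.
(200−151)/(464.39−415.33) × (434.96−415.33) + 151 = 49/49.06 × 19.63 + 151 ≈ 170.61 → 171.
CO: 47.2 lies in 30.5–50.4, so I_lo=301, I_hi=500, C_lo=30.5, C_hi=50.4.
(500−301)/(50.4−30.5) × (47.2−30.5) + 301 = 199/19.9 × 16.7 + 301 ≈ 468.00 → 468.
Sub-indices: SO₂→92, PM10→223, NO₂→122, PM2.5→171, CO→468. Overall AQI = max = 468; dominant pollutant is CO.
AQI 468: Hazardous.

468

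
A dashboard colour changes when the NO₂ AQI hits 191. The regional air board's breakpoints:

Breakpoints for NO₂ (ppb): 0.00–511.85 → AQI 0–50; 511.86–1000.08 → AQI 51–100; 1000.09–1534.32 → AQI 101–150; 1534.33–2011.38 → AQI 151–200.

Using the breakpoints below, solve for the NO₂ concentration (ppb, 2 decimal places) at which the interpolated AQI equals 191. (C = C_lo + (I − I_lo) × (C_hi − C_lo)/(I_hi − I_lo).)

1923.76

AQI 191 lies in the 151–200 band, which corresponds to 1534.33–2011.38 ppb.
C = 1534.33 + (191−151)×(2011.38−1534.33)/(200−151) = 1534.33 + 40×477.05/49 ≈ 1923.7586 ppb → 1923.76 ppb to 2 dp.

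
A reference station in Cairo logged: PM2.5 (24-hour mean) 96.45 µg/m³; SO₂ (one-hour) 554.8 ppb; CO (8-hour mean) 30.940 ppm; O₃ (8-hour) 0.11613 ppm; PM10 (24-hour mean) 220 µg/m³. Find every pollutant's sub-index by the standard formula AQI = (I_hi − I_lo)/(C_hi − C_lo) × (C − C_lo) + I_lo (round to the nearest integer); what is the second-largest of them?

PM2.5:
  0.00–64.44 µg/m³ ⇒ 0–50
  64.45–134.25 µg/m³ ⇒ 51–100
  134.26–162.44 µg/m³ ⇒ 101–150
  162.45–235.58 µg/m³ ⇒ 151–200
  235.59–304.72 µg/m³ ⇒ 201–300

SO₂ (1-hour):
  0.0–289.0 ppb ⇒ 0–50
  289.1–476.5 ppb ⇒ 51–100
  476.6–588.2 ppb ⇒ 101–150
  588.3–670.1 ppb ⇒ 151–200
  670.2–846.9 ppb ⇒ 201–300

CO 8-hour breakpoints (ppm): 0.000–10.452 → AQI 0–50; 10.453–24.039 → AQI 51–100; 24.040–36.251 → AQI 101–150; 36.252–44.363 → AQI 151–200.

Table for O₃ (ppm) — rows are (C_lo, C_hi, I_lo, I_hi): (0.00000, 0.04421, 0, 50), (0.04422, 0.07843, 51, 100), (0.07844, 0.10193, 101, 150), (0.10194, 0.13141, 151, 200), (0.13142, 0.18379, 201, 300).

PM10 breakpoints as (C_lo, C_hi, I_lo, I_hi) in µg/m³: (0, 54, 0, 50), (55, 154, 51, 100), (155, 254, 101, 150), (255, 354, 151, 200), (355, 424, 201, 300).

PM2.5: row 64.45–134.25 (AQI 51–100). (100−51)·(96.45−64.45)/(134.25−64.45) + 51 = 49·32.00/69.80 + 51 ≈ 73.46 → 73.
SO₂: 554.8 lies in 476.6–588.2, so I_lo=101, I_hi=150, C_lo=476.6, C_hi=588.2.
(150−101)/(588.2−476.6) × (554.8−476.6) + 101 = 49/111.6 × 78.2 + 101 ≈ 135.34 → 135.
CO: row 24.040–36.251 (AQI 101–150). (150−101)·(30.940−24.040)/(36.251−24.040) + 101 = 49·6.900/12.211 + 101 ≈ 128.69 → 129.
O₃: row 0.10194–0.13141 (AQI 151–200). (200−151)·(0.11613−0.10194)/(0.13141−0.10194) + 151 = 49·0.01419/0.02947 + 151 ≈ 174.59 → 175.
PM10: 220 lies in 155–254, so I_lo=101, I_hi=150, C_lo=155, C_hi=254.
(150−101)/(254−155) × (220−155) + 101 = 49/99 × 65 + 101 ≈ 133.17 → 133.
Sub-indices: PM2.5→73, SO₂→135, CO→129, O₃→175, PM10→133. Ranked high→low: 175, 135, 133, 129, 73. Second-highest sub-index = 135.

135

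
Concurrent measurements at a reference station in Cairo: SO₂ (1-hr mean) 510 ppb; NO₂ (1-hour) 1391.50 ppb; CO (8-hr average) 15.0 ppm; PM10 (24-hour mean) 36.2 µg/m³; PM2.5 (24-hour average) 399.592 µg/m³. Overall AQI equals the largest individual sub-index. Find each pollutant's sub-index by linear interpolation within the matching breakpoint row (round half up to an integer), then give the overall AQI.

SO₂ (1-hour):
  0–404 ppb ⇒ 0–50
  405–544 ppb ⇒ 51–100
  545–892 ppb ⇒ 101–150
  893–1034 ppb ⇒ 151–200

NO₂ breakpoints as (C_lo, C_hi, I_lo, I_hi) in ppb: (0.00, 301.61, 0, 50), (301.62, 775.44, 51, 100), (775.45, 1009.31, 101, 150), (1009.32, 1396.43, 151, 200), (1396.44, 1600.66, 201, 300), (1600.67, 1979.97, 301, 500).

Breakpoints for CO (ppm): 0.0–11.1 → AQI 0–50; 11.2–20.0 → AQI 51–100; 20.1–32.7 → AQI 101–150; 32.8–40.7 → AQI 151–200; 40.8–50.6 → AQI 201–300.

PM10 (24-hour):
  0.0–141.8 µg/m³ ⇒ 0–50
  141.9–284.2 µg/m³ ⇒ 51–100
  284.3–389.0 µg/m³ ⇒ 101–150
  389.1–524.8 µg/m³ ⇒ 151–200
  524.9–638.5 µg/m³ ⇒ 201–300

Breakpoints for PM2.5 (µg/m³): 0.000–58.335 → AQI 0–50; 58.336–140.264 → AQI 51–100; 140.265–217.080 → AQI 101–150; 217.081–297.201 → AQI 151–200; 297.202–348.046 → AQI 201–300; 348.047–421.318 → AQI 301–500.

441

SO₂: 510 ∈ [405, 544] ↔ index [51, 100].
51 + (510−405)·(100−51)/(544−405) = 51 + 105·49/139 ≈ 88.01, so AQI = 88.
NO₂ 1391.50: bracket 1009.32–1396.43 → index 151–200; slope 49/387.11, offset 382.18.
AQI = 151 + 49/387.11·382.18 ≈ 199.38 ⇒ 199.
CO 15.0: bracket 11.2–20.0 → index 51–100; slope 49/8.8, offset 3.8.
AQI = 51 + 49/8.8·3.8 ≈ 72.16 ⇒ 72.
PM10: 36.2 ∈ [0.0, 141.8] ↔ index [0, 50].
0 + (36.2−0.0)·(50−0)/(141.8−0.0) = 0 + 36.2·50/141.8 ≈ 12.76, so AQI = 13.
PM2.5: 399.592 ∈ [348.047, 421.318] ↔ index [301, 500].
301 + (399.592−348.047)·(500−301)/(421.318−348.047) = 301 + 51.545·199/73.271 ≈ 440.99, so AQI = 441.
Sub-indices: SO₂→88, NO₂→199, CO→72, PM10→13, PM2.5→441. Overall AQI = max = 441; dominant pollutant is PM2.5.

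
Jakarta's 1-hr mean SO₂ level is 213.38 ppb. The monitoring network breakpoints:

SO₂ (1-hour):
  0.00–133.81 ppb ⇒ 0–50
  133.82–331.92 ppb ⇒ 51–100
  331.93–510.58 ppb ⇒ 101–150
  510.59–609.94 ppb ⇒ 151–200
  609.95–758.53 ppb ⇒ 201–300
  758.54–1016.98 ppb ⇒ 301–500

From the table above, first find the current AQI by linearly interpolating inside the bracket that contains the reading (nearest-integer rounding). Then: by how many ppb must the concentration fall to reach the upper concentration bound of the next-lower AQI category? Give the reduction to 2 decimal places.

SO₂: 213.38 ∈ [133.82, 331.92] ↔ index [51, 100].
51 + (213.38−133.82)·(100−51)/(331.92−133.82) = 51 + 79.56·49/198.10 ≈ 70.68, so AQI = 71.
Current AQI 71 is in the Moderate range (51–100). The next-lower category tops out at AQI 50, whose upper concentration bound is 133.81 ppb.
Reduction needed = 213.38 − 133.81 = 79.57 ppb.

79.57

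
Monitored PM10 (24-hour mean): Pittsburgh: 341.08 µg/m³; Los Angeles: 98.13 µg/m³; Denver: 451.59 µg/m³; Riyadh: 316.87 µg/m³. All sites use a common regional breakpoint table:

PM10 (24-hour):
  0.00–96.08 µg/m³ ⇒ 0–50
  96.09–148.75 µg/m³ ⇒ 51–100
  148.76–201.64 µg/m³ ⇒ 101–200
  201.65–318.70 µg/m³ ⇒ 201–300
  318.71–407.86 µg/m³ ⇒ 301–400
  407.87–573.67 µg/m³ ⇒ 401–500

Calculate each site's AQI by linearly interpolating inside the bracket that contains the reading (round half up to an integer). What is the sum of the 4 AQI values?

Pittsburgh: 341.08 ∈ [318.71, 407.86] ↔ index [301, 400].
301 + (341.08−318.71)·(400−301)/(407.86−318.71) = 301 + 22.37·99/89.15 ≈ 325.84, so AQI = 326.
Los Angeles: row 96.09–148.75 (AQI 51–100). (100−51)·(98.13−96.09)/(148.75−96.09) + 51 = 49·2.04/52.66 + 51 ≈ 52.90 → 53.
Denver: 451.59 lies in 407.87–573.67, so I_lo=401, I_hi=500, C_lo=407.87, C_hi=573.67.
(500−401)/(573.67−407.87) × (451.59−407.87) + 401 = 99/165.80 × 43.72 + 401 ≈ 427.11 → 427.
Riyadh: 316.87 lies in 201.65–318.70, so I_lo=201, I_hi=300, C_lo=201.65, C_hi=318.70.
(300−201)/(318.70−201.65) × (316.87−201.65) + 201 = 99/117.05 × 115.22 + 201 ≈ 298.45 → 298.
AQIs: Pittsburgh=326, Los Angeles=53, Denver=427, Riyadh=298. Sum = 326 + 53 + 427 + 298 = 1104.

1104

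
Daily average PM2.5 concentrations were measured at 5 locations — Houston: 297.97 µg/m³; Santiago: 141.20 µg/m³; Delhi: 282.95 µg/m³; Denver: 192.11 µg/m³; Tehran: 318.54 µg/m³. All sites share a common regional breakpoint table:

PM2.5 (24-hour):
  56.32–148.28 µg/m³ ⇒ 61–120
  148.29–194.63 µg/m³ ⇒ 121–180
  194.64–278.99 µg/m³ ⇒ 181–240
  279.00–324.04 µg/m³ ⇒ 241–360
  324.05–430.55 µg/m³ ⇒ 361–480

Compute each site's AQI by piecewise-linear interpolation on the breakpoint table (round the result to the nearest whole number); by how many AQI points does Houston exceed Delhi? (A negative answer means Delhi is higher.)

40

Houston: 297.97 lies in 279.00–324.04, so I_lo=241, I_hi=360, C_lo=279.00, C_hi=324.04.
(360−241)/(324.04−279.00) × (297.97−279.00) + 241 = 119/45.04 × 18.97 + 241 ≈ 291.12 → 291.
Santiago: row 56.32–148.28 (AQI 61–120). (120−61)·(141.20−56.32)/(148.28−56.32) + 61 = 59·84.88/91.96 + 61 ≈ 115.46 → 115.
Delhi 282.95: bracket 279.00–324.04 → index 241–360; slope 119/45.04, offset 3.95.
AQI = 241 + 119/45.04·3.95 ≈ 251.44 ⇒ 251.
Denver: 192.11 lies in 148.29–194.63, so I_lo=121, I_hi=180, C_lo=148.29, C_hi=194.63.
(180−121)/(194.63−148.29) × (192.11−148.29) + 121 = 59/46.34 × 43.82 + 121 ≈ 176.79 → 177.
Tehran: row 279.00–324.04 (AQI 241–360). (360−241)·(318.54−279.00)/(324.04−279.00) + 241 = 119·39.54/45.04 + 241 ≈ 345.47 → 345.
AQIs: Houston=291, Santiago=115, Delhi=251, Denver=177, Tehran=345. Houston (291) − Delhi (251) = 40.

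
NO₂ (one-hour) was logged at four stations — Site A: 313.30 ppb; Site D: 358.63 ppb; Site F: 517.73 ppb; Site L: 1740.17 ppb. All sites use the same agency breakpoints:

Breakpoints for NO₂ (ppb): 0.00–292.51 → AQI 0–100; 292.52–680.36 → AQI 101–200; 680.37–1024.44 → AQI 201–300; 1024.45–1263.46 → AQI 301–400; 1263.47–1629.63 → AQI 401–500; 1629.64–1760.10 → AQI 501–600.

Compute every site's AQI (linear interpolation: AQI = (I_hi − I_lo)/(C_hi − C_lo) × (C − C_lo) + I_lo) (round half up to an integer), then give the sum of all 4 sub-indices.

Site A: 313.30 ∈ [292.52, 680.36] ↔ index [101, 200].
101 + (313.30−292.52)·(200−101)/(680.36−292.52) = 101 + 20.78·99/387.84 ≈ 106.30, so AQI = 106.
Site D: 358.63 lies in 292.52–680.36, so I_lo=101, I_hi=200, C_lo=292.52, C_hi=680.36.
(200−101)/(680.36−292.52) × (358.63−292.52) + 101 = 99/387.84 × 66.11 + 101 ≈ 117.88 → 118.
Site F 517.73: bracket 292.52–680.36 → index 101–200; slope 99/387.84, offset 225.21.
AQI = 101 + 99/387.84·225.21 ≈ 158.49 ⇒ 158.
Site L: 1740.17 ∈ [1629.64, 1760.10] ↔ index [501, 600].
501 + (1740.17−1629.64)·(600−501)/(1760.10−1629.64) = 501 + 110.53·99/130.46 ≈ 584.88, so AQI = 585.
AQIs: Site A=106, Site D=118, Site F=158, Site L=585. Sum = 106 + 118 + 158 + 585 = 967.

967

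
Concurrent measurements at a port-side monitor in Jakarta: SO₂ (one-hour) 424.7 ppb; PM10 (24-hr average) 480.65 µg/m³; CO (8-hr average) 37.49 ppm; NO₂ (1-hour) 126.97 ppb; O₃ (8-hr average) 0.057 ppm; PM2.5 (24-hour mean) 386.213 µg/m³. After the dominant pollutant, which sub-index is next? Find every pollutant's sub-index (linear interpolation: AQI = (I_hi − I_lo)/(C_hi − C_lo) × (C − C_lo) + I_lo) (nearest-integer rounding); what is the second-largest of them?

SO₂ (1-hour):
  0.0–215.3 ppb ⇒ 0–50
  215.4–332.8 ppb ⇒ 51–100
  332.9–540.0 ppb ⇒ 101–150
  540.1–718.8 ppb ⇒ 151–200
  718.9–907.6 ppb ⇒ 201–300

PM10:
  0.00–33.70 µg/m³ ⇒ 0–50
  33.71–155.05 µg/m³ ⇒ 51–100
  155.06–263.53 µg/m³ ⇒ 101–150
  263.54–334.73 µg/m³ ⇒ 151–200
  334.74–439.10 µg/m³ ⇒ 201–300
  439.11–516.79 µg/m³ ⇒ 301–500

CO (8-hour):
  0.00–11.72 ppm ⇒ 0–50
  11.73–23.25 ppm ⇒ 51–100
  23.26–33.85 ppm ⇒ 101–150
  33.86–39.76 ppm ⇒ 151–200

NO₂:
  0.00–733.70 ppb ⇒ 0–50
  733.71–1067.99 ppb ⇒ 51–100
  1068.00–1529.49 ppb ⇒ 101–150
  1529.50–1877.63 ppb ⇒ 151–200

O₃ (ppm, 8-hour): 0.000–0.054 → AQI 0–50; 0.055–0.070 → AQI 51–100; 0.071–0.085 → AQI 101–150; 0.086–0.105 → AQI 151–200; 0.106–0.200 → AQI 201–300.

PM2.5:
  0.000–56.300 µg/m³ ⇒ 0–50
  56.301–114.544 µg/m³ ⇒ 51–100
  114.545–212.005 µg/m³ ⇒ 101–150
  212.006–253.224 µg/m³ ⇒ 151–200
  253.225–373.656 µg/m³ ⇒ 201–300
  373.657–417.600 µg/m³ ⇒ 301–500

SO₂ 424.7: bracket 332.9–540.0 → index 101–150; slope 49/207.1, offset 91.8.
AQI = 101 + 49/207.1·91.8 ≈ 122.72 ⇒ 123.
PM10: row 439.11–516.79 (AQI 301–500). (500−301)·(480.65−439.11)/(516.79−439.11) + 301 = 199·41.54/77.68 + 301 ≈ 407.42 → 407.
CO: 37.49 lies in 33.86–39.76, so I_lo=151, I_hi=200, C_lo=33.86, C_hi=39.76.
(200−151)/(39.76−33.86) × (37.49−33.86) + 151 = 49/5.90 × 3.63 + 151 ≈ 181.15 → 181.
NO₂ 126.97: bracket 0.00–733.70 → index 0–50; slope 50/733.70, offset 126.97.
AQI = 0 + 50/733.70·126.97 ≈ 8.65 ⇒ 9.
O₃: 0.057 lies in 0.055–0.070, so I_lo=51, I_hi=100, C_lo=0.055, C_hi=0.070.
(100−51)/(0.070−0.055) × (0.057−0.055) + 51 = 49/0.015 × 0.002 + 51 ≈ 57.53 → 58.
PM2.5: 386.213 lies in 373.657–417.600, so I_lo=301, I_hi=500, C_lo=373.657, C_hi=417.600.
(500−301)/(417.600−373.657) × (386.213−373.657) + 301 = 199/43.943 × 12.556 + 301 ≈ 357.86 → 358.
Sub-indices: SO₂→123, PM10→407, CO→181, NO₂→9, O₃→58, PM2.5→358. Ranked high→low: 407, 358, 181, 123, 58, 9. Second-highest sub-index = 358.

358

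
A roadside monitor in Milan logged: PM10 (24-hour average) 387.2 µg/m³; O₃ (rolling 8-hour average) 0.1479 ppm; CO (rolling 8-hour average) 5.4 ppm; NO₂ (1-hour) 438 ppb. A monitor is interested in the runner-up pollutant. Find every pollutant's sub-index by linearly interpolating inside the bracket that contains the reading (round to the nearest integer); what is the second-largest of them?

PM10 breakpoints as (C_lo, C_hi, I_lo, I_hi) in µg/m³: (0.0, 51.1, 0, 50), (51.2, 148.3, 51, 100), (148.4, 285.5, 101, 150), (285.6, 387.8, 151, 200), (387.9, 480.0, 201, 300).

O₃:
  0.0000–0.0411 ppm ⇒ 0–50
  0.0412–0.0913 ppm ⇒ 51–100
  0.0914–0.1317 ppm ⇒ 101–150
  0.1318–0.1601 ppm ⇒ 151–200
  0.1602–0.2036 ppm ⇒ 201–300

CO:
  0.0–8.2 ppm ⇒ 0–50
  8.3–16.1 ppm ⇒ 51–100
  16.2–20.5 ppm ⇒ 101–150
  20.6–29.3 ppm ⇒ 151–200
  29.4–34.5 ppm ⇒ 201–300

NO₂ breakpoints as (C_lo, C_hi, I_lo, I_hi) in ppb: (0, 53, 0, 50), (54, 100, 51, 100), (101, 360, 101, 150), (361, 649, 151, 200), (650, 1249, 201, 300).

PM10: row 285.6–387.8 (AQI 151–200). (200−151)·(387.2−285.6)/(387.8−285.6) + 151 = 49·101.6/102.2 + 151 ≈ 199.71 → 200.
O₃: 0.1479 ∈ [0.1318, 0.1601] ↔ index [151, 200].
151 + (0.1479−0.1318)·(200−151)/(0.1601−0.1318) = 151 + 0.0161·49/0.0283 ≈ 178.88, so AQI = 179.
CO 5.4: bracket 0.0–8.2 → index 0–50; slope 50/8.2, offset 5.4.
AQI = 0 + 50/8.2·5.4 ≈ 32.93 ⇒ 33.
NO₂: row 361–649 (AQI 151–200). (200−151)·(438−361)/(649−361) + 151 = 49·77/288 + 151 ≈ 164.10 → 164.
Sub-indices: PM10→200, O₃→179, CO→33, NO₂→164. Ranked high→low: 200, 179, 164, 33. Second-highest sub-index = 179.

179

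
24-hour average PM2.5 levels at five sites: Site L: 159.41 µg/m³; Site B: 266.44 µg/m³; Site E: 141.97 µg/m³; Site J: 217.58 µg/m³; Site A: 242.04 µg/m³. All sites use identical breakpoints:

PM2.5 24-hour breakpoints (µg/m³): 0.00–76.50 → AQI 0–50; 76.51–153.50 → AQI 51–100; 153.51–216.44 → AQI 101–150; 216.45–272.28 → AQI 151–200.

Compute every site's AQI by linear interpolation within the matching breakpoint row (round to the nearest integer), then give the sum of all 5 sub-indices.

Site L: 159.41 lies in 153.51–216.44, so I_lo=101, I_hi=150, C_lo=153.51, C_hi=216.44.
(150−101)/(216.44−153.51) × (159.41−153.51) + 101 = 49/62.93 × 5.90 + 101 ≈ 105.59 → 106.
Site B: row 216.45–272.28 (AQI 151–200). (200−151)·(266.44−216.45)/(272.28−216.45) + 151 = 49·49.99/55.83 + 151 ≈ 194.87 → 195.
Site E: 141.97 lies in 76.51–153.50, so I_lo=51, I_hi=100, C_lo=76.51, C_hi=153.50.
(100−51)/(153.50−76.51) × (141.97−76.51) + 51 = 49/76.99 × 65.46 + 51 ≈ 92.66 → 93.
Site J 217.58: bracket 216.45–272.28 → index 151–200; slope 49/55.83, offset 1.13.
AQI = 151 + 49/55.83·1.13 ≈ 151.99 ⇒ 152.
Site A 242.04: bracket 216.45–272.28 → index 151–200; slope 49/55.83, offset 25.59.
AQI = 151 + 49/55.83·25.59 ≈ 173.46 ⇒ 173.
AQIs: Site L=106, Site B=195, Site E=93, Site J=152, Site A=173. Sum = 106 + 195 + 93 + 152 + 173 = 719.

719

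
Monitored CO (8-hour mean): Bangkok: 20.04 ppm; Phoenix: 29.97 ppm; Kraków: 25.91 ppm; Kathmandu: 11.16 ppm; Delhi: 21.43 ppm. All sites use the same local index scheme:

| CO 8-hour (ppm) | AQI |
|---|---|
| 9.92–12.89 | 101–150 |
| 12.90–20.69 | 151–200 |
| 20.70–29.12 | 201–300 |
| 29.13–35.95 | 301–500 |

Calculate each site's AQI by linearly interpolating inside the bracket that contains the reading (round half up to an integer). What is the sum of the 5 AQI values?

1115

Bangkok: 20.04 ∈ [12.90, 20.69] ↔ index [151, 200].
151 + (20.04−12.90)·(200−151)/(20.69−12.90) = 151 + 7.14·49/7.79 ≈ 195.91, so AQI = 196.
Phoenix 29.97: bracket 29.13–35.95 → index 301–500; slope 199/6.82, offset 0.84.
AQI = 301 + 199/6.82·0.84 ≈ 325.51 ⇒ 326.
Kraków: 25.91 lies in 20.70–29.12, so I_lo=201, I_hi=300, C_lo=20.70, C_hi=29.12.
(300−201)/(29.12−20.70) × (25.91−20.70) + 201 = 99/8.42 × 5.21 + 201 ≈ 262.26 → 262.
Kathmandu: row 9.92–12.89 (AQI 101–150). (150−101)·(11.16−9.92)/(12.89−9.92) + 101 = 49·1.24/2.97 + 101 ≈ 121.46 → 121.
Delhi: row 20.70–29.12 (AQI 201–300). (300−201)·(21.43−20.70)/(29.12−20.70) + 201 = 99·0.73/8.42 + 201 ≈ 209.58 → 210.
AQIs: Bangkok=196, Phoenix=326, Kraków=262, Kathmandu=121, Delhi=210. Sum = 196 + 326 + 262 + 121 + 210 = 1115.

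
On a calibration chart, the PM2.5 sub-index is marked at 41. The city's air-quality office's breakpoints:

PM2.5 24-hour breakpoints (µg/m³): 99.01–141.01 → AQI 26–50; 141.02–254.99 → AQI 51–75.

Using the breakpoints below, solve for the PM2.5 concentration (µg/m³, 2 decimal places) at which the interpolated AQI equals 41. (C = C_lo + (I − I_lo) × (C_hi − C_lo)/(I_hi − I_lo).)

125.26

AQI 41 lies in the 26–50 band, which corresponds to 99.01–141.01 µg/m³.
C = 99.01 + (41−26)×(141.01−99.01)/(50−26) = 99.01 + 15×42.00/24 ≈ 125.2600 µg/m³ → 125.26 µg/m³ to 2 dp.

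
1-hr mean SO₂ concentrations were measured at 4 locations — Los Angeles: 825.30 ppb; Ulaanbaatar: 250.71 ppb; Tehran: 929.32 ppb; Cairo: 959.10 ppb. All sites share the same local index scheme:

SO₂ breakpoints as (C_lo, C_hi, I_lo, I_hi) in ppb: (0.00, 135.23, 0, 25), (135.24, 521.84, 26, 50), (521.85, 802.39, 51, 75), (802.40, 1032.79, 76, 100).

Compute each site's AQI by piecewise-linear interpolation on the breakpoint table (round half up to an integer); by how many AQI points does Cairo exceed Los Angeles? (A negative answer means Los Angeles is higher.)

14

Los Angeles: row 802.40–1032.79 (AQI 76–100). (100−76)·(825.30−802.40)/(1032.79−802.40) + 76 = 24·22.90/230.39 + 76 ≈ 78.39 → 78.
Ulaanbaatar 250.71: bracket 135.24–521.84 → index 26–50; slope 24/386.60, offset 115.47.
AQI = 26 + 24/386.60·115.47 ≈ 33.17 ⇒ 33.
Tehran 929.32: bracket 802.40–1032.79 → index 76–100; slope 24/230.39, offset 126.92.
AQI = 76 + 24/230.39·126.92 ≈ 89.22 ⇒ 89.
Cairo: 959.10 ∈ [802.40, 1032.79] ↔ index [76, 100].
76 + (959.10−802.40)·(100−76)/(1032.79−802.40) = 76 + 156.70·24/230.39 ≈ 92.32, so AQI = 92.
AQIs: Los Angeles=78, Ulaanbaatar=33, Tehran=89, Cairo=92. Cairo (92) − Los Angeles (78) = 14.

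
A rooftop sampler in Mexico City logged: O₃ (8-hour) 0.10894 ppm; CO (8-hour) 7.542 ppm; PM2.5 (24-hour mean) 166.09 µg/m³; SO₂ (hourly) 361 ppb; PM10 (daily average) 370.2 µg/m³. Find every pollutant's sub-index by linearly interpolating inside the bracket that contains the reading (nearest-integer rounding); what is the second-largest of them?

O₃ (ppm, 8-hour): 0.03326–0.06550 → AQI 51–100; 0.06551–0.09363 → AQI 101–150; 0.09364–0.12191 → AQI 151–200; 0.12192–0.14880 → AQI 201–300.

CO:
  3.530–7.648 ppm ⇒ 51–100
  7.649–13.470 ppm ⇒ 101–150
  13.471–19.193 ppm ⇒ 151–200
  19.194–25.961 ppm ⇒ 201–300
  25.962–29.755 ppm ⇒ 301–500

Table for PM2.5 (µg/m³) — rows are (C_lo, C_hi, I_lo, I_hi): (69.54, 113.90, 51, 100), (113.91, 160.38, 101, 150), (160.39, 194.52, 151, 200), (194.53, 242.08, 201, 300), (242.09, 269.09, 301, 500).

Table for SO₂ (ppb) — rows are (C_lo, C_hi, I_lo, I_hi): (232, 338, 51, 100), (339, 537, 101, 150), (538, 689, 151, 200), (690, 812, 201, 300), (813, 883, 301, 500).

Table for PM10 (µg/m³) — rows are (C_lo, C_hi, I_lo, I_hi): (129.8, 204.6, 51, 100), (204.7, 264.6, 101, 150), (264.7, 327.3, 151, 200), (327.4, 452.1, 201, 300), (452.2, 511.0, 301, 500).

178

O₃: row 0.09364–0.12191 (AQI 151–200). (200−151)·(0.10894−0.09364)/(0.12191−0.09364) + 151 = 49·0.01530/0.02827 + 151 ≈ 177.52 → 178.
CO: 7.542 lies in 3.530–7.648, so I_lo=51, I_hi=100, C_lo=3.530, C_hi=7.648.
(100−51)/(7.648−3.530) × (7.542−3.530) + 51 = 49/4.118 × 4.012 + 51 ≈ 98.74 → 99.
PM2.5: 166.09 lies in 160.39–194.52, so I_lo=151, I_hi=200, C_lo=160.39, C_hi=194.52.
(200−151)/(194.52−160.39) × (166.09−160.39) + 151 = 49/34.13 × 5.70 + 151 ≈ 159.18 → 159.
SO₂: 361 lies in 339–537, so I_lo=101, I_hi=150, C_lo=339, C_hi=537.
(150−101)/(537−339) × (361−339) + 101 = 49/198 × 22 + 101 ≈ 106.44 → 106.
PM10 370.2: bracket 327.4–452.1 → index 201–300; slope 99/124.7, offset 42.8.
AQI = 201 + 99/124.7·42.8 ≈ 234.98 ⇒ 235.
Sub-indices: O₃→178, CO→99, PM2.5→159, SO₂→106, PM10→235. Ranked high→low: 235, 178, 159, 106, 99. Second-highest sub-index = 178.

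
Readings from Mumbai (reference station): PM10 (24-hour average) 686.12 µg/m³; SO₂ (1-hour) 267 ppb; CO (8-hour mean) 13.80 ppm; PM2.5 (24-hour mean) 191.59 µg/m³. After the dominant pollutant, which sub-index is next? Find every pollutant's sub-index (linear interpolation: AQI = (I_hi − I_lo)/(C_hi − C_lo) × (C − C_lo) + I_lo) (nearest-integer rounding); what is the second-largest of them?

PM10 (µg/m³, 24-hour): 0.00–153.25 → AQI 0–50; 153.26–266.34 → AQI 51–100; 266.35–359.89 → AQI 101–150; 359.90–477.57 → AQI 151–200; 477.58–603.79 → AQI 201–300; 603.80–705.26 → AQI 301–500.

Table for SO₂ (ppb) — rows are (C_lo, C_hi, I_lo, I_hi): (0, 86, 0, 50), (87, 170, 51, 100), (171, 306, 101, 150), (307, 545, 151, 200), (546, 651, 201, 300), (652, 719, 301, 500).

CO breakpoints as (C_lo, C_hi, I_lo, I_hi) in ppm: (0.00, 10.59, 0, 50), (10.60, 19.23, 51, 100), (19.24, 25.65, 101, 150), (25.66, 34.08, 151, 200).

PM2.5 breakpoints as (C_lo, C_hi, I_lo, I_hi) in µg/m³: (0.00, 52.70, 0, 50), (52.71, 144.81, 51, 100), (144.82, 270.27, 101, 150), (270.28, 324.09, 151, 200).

136

PM10: row 603.80–705.26 (AQI 301–500). (500−301)·(686.12−603.80)/(705.26−603.80) + 301 = 199·82.32/101.46 + 301 ≈ 462.46 → 462.
SO₂: 267 ∈ [171, 306] ↔ index [101, 150].
101 + (267−171)·(150−101)/(306−171) = 101 + 96·49/135 ≈ 135.84, so AQI = 136.
CO: 13.80 lies in 10.60–19.23, so I_lo=51, I_hi=100, C_lo=10.60, C_hi=19.23.
(100−51)/(19.23−10.60) × (13.80−10.60) + 51 = 49/8.63 × 3.20 + 51 ≈ 69.17 → 69.
PM2.5 191.59: bracket 144.82–270.27 → index 101–150; slope 49/125.45, offset 46.77.
AQI = 101 + 49/125.45·46.77 ≈ 119.27 ⇒ 119.
Sub-indices: PM10→462, SO₂→136, CO→69, PM2.5→119. Ranked high→low: 462, 136, 119, 69. Second-highest sub-index = 136.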